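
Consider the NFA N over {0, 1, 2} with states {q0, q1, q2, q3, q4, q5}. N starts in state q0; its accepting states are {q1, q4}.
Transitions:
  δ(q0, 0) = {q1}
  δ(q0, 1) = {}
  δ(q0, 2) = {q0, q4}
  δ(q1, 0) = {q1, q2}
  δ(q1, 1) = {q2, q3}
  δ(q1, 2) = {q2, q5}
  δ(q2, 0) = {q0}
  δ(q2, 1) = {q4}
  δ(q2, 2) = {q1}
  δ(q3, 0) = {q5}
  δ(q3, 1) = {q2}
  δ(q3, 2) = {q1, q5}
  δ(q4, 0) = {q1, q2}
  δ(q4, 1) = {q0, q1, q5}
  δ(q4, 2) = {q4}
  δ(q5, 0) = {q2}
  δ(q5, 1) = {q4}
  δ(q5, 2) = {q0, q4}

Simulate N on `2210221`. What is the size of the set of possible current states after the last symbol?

6

Start: {q0}
read 2: {q0, q4}
read 2: {q0, q4}
read 1: {q0, q1, q5}
read 0: {q1, q2}
read 2: {q1, q2, q5}
read 2: {q0, q1, q2, q4, q5}
read 1: {q0, q1, q2, q3, q4, q5}
Final reachable set {q0, q1, q2, q3, q4, q5} has 6 states.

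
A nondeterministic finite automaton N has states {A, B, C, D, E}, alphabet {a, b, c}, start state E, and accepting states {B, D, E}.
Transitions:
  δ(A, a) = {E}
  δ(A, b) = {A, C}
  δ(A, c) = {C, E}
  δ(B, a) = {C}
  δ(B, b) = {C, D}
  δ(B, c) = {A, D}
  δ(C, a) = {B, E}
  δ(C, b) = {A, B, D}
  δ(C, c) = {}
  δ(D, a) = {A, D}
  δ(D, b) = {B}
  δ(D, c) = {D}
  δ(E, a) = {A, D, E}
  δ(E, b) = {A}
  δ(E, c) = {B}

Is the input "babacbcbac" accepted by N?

Start: {E}
read b: {A}
read a: {E}
read b: {A}
read a: {E}
read c: {B}
read b: {C, D}
read c: {D}
read b: {B}
read a: {C}
read c: {}
Reachable ∩ accepting = {} — empty.

rejected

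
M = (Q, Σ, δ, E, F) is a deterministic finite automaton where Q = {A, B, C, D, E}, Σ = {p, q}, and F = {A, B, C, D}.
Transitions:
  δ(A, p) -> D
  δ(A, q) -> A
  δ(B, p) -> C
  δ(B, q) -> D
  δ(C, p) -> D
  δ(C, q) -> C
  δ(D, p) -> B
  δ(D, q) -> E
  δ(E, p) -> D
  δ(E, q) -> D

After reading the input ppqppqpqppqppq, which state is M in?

C

E --p--> D
D --p--> B
B --q--> D
D --p--> B
B --p--> C
C --q--> C
C --p--> D
D --q--> E
E --p--> D
D --p--> B
B --q--> D
D --p--> B
B --p--> C
C --q--> C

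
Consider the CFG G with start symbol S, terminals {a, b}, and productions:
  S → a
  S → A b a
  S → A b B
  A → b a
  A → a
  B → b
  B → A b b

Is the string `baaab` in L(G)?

no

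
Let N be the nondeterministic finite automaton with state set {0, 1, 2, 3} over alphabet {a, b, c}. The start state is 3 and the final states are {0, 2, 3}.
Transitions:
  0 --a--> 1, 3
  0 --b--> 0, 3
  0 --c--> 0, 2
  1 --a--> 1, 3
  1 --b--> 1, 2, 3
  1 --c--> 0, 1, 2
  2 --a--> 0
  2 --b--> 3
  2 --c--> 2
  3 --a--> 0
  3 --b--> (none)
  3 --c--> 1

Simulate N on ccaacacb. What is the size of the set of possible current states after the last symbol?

4

Start: {3}
read c: {1}
read c: {0, 1, 2}
read a: {0, 1, 3}
read a: {0, 1, 3}
read c: {0, 1, 2}
read a: {0, 1, 3}
read c: {0, 1, 2}
read b: {0, 1, 2, 3}
Final reachable set {0, 1, 2, 3} has 4 states.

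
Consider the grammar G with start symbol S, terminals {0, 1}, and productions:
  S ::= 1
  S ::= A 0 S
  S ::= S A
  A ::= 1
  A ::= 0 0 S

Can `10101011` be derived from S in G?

S ⇒ A0S ⇒ 10S ⇒ 10A0S ⇒ 1010S ⇒ 1010SA ⇒ 1010A0SA ⇒ 101010SA ⇒ 1010101A ⇒ 10101011

yes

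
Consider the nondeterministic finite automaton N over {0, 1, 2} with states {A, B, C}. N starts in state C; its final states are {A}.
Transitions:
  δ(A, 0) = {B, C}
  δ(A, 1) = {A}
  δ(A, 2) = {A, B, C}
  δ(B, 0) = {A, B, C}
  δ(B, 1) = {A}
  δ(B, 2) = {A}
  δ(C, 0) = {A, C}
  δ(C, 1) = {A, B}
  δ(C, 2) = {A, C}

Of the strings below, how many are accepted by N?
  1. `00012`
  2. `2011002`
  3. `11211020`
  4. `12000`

`00012`: accepted
`2011002`: accepted
`11211020`: accepted
`12000`: accepted

4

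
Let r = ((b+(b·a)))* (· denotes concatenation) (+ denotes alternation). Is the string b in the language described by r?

yes

Split into 1 piece b; each matches (b+(b·a)).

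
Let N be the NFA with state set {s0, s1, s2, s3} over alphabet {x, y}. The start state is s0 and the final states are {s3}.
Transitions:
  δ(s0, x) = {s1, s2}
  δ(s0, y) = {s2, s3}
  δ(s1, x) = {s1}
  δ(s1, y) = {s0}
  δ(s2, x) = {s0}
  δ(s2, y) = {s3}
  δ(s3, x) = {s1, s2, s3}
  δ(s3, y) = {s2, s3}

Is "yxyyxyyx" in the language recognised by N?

accepted

Start: {s0}
read y: {s2, s3}
read x: {s0, s1, s2, s3}
read y: {s0, s2, s3}
read y: {s2, s3}
read x: {s0, s1, s2, s3}
read y: {s0, s2, s3}
read y: {s2, s3}
read x: {s0, s1, s2, s3}
Reachable ∩ accepting = {s3} — nonempty.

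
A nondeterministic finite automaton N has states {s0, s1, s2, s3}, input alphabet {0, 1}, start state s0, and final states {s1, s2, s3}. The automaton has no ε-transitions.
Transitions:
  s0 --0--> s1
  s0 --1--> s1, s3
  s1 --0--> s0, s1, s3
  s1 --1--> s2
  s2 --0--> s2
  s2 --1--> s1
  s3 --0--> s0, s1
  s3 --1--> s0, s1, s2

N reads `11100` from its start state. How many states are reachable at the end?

Start: {s0}
read 1: {s1, s3}
read 1: {s0, s1, s2}
read 1: {s1, s2, s3}
read 0: {s0, s1, s2, s3}
read 0: {s0, s1, s2, s3}
Final reachable set {s0, s1, s2, s3} has 4 states.

4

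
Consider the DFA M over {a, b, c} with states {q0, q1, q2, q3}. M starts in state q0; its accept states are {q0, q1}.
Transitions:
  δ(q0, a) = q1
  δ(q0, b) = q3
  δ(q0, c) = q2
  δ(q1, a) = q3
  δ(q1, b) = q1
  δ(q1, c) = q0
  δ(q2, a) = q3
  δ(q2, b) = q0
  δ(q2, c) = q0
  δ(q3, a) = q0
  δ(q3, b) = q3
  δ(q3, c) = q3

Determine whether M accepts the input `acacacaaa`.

q0 --a--> q1
q1 --c--> q0
q0 --a--> q1
q1 --c--> q0
q0 --a--> q1
q1 --c--> q0
q0 --a--> q1
q1 --a--> q3
q3 --a--> q0
End in state q0, which is an accepting state.

accepted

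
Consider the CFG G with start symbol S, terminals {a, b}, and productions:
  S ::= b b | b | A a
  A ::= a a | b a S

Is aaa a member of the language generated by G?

yes

S ⇒ Aa ⇒ aaa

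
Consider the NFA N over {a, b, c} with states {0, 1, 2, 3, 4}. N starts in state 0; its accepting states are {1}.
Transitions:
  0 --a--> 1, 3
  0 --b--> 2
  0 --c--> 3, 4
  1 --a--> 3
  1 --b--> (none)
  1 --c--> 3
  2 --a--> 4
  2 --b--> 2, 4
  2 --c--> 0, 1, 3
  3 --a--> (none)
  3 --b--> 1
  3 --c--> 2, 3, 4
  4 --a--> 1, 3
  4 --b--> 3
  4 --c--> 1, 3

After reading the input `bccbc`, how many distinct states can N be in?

Start: {0}
read b: {2}
read c: {0, 1, 3}
read c: {2, 3, 4}
read b: {1, 2, 3, 4}
read c: {0, 1, 2, 3, 4}
Final reachable set {0, 1, 2, 3, 4} has 5 states.

5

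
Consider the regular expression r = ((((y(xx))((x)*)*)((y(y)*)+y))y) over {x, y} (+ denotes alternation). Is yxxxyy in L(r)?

Split as yxxxy·y: (((y(xx))((x)*)*)((y(y)*)+y)) matches yxxxy and y matches y.

yes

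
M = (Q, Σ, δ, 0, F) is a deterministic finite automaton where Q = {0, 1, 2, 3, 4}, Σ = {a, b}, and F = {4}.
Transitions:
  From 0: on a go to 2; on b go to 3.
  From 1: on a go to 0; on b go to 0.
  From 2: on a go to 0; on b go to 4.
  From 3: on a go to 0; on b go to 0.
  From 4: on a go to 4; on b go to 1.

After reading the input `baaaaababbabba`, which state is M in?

0

0 --b--> 3
3 --a--> 0
0 --a--> 2
2 --a--> 0
0 --a--> 2
2 --a--> 0
0 --b--> 3
3 --a--> 0
0 --b--> 3
3 --b--> 0
0 --a--> 2
2 --b--> 4
4 --b--> 1
1 --a--> 0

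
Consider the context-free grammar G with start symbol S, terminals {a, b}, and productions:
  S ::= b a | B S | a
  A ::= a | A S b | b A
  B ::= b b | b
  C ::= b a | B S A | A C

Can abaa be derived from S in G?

no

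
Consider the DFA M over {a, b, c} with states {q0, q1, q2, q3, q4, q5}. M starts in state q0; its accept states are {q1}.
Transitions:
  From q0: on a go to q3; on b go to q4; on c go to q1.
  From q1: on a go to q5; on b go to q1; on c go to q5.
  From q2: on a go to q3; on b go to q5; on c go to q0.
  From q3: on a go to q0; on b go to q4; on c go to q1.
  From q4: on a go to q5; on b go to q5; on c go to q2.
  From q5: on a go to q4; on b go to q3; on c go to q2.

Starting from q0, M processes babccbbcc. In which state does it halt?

q0

q0 --b--> q4
q4 --a--> q5
q5 --b--> q3
q3 --c--> q1
q1 --c--> q5
q5 --b--> q3
q3 --b--> q4
q4 --c--> q2
q2 --c--> q0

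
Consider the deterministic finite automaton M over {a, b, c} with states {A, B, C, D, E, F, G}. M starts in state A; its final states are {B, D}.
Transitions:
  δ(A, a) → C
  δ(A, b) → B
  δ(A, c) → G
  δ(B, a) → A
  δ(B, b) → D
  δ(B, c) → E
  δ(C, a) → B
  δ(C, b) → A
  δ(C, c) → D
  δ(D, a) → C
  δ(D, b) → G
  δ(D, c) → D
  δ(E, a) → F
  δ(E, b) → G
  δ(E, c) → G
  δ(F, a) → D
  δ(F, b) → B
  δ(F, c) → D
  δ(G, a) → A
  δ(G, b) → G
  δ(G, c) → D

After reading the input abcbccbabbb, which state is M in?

A --a--> C
C --b--> A
A --c--> G
G --b--> G
G --c--> D
D --c--> D
D --b--> G
G --a--> A
A --b--> B
B --b--> D
D --b--> G

G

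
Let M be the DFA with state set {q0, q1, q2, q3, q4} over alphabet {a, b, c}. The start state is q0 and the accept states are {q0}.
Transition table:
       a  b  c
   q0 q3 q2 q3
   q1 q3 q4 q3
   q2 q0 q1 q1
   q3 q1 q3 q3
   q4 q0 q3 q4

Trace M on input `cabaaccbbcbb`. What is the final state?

q3

q0 --c--> q3
q3 --a--> q1
q1 --b--> q4
q4 --a--> q0
q0 --a--> q3
q3 --c--> q3
q3 --c--> q3
q3 --b--> q3
q3 --b--> q3
q3 --c--> q3
q3 --b--> q3
q3 --b--> q3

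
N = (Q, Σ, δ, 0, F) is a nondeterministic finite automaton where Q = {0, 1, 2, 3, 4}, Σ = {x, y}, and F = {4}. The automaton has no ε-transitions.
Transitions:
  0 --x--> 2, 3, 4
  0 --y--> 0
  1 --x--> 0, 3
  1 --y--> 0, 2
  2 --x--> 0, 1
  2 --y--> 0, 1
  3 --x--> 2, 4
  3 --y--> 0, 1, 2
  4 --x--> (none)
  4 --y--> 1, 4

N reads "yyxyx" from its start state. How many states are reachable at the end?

5

Start: {0}
read y: {0}
read y: {0}
read x: {2, 3, 4}
read y: {0, 1, 2, 4}
read x: {0, 1, 2, 3, 4}
Final reachable set {0, 1, 2, 3, 4} has 5 states.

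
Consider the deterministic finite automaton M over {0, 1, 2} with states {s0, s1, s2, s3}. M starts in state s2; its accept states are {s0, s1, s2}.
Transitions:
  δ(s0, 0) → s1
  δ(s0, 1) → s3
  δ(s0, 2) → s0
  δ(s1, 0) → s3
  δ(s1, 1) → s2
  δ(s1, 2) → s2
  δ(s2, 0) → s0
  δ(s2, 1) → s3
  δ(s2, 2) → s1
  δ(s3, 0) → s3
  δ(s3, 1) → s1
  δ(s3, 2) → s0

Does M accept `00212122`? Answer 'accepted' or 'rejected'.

s2 --0--> s0
s0 --0--> s1
s1 --2--> s2
s2 --1--> s3
s3 --2--> s0
s0 --1--> s3
s3 --2--> s0
s0 --2--> s0
End in state s0, which is an accepting state.

accepted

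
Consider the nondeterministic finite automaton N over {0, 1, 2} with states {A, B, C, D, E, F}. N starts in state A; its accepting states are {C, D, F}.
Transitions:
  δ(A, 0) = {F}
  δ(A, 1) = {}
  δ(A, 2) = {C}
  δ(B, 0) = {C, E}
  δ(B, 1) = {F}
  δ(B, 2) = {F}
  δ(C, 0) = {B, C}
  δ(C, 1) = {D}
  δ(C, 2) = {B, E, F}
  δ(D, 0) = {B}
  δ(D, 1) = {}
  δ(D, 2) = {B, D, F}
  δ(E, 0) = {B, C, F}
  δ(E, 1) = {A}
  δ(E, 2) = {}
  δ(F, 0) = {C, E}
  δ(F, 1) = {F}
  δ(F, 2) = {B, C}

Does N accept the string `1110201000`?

rejected

Start: {A}
read 1: {}
The reachable set is empty and stays empty for the remaining 9 symbols.
Reachable ∩ accepting = {} — empty.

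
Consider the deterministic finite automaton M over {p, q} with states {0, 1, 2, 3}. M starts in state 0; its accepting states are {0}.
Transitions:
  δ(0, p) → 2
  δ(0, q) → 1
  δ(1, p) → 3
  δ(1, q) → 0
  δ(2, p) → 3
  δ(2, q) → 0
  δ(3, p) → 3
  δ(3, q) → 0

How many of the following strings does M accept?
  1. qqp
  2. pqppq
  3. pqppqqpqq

qqp: rejected
pqppq: accepted
pqppqqpqq: rejected

1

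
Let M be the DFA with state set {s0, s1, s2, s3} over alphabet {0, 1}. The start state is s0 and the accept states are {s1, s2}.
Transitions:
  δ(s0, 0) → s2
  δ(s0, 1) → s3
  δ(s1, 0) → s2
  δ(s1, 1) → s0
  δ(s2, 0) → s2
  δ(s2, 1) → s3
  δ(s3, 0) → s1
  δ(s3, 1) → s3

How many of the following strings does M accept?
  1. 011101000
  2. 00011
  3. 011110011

011101000: accepted
00011: rejected
011110011: rejected

1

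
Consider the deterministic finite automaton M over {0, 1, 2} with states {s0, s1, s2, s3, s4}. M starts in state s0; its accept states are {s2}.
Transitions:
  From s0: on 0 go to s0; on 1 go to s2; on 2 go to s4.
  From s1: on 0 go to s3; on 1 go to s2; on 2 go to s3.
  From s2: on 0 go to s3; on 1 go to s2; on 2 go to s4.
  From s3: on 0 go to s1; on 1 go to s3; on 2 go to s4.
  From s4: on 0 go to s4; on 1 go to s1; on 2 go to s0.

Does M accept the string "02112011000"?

rejected

s0 --0--> s0
s0 --2--> s4
s4 --1--> s1
s1 --1--> s2
s2 --2--> s4
s4 --0--> s4
s4 --1--> s1
s1 --1--> s2
s2 --0--> s3
s3 --0--> s1
s1 --0--> s3
End in state s3, which is not an accepting state.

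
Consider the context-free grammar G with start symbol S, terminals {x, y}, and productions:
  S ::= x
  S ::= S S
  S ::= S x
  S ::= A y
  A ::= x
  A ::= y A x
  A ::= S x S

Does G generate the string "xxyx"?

S ⇒ SS ⇒ SSS ⇒ xSS ⇒ xAyS ⇒ xxyS ⇒ xxyx

yes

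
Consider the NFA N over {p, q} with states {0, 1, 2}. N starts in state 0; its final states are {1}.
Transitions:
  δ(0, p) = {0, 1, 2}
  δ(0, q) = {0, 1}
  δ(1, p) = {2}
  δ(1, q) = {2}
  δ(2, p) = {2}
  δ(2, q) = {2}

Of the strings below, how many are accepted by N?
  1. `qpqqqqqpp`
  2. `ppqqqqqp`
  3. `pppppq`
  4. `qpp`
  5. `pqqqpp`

`qpqqqqqpp`: accepted
`ppqqqqqp`: accepted
`pppppq`: accepted
`qpp`: accepted
`pqqqpp`: accepted

5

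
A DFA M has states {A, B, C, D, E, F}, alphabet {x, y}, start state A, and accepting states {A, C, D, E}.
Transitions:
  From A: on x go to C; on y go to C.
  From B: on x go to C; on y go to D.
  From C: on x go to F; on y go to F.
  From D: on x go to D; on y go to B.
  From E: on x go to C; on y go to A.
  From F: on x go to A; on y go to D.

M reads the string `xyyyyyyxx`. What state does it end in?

D

A --x--> C
C --y--> F
F --y--> D
D --y--> B
B --y--> D
D --y--> B
B --y--> D
D --x--> D
D --x--> D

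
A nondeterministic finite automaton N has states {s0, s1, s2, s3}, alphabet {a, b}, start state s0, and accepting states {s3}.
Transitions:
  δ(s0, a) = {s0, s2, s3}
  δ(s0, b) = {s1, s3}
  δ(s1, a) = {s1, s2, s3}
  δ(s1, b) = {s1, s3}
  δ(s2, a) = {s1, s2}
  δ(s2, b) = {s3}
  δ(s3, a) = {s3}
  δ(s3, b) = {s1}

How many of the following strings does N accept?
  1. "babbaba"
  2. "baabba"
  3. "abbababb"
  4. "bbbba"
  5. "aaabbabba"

"babbaba": accepted
"baabba": accepted
"abbababb": accepted
"bbbba": accepted
"aaabbabba": accepted

5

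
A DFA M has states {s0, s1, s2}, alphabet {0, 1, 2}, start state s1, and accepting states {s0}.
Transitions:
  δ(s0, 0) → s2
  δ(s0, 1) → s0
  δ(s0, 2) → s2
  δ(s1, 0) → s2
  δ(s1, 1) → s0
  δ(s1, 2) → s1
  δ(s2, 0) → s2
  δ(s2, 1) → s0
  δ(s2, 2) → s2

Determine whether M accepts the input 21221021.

accepted

s1 --2--> s1
s1 --1--> s0
s0 --2--> s2
s2 --2--> s2
s2 --1--> s0
s0 --0--> s2
s2 --2--> s2
s2 --1--> s0
End in state s0, which is an accepting state.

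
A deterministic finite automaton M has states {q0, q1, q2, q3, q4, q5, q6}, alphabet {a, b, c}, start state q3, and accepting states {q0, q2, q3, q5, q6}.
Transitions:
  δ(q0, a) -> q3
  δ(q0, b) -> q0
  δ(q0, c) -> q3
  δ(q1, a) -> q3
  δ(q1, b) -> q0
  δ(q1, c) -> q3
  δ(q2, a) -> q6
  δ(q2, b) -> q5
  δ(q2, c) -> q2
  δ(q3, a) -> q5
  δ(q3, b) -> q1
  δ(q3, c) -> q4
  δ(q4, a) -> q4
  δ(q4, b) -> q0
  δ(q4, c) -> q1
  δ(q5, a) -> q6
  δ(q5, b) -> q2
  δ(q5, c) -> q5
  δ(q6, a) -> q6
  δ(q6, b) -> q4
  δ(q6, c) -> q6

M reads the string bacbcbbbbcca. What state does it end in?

q4

q3 --b--> q1
q1 --a--> q3
q3 --c--> q4
q4 --b--> q0
q0 --c--> q3
q3 --b--> q1
q1 --b--> q0
q0 --b--> q0
q0 --b--> q0
q0 --c--> q3
q3 --c--> q4
q4 --a--> q4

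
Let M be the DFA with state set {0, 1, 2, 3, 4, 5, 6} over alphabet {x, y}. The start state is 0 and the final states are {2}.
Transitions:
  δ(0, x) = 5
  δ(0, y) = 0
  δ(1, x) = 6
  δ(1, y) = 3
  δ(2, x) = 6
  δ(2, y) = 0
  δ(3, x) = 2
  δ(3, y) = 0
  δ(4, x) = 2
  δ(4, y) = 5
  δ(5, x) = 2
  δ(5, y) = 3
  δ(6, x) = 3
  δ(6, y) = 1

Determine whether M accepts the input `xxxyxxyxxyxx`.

accepted

0 --x--> 5
5 --x--> 2
2 --x--> 6
6 --y--> 1
1 --x--> 6
6 --x--> 3
3 --y--> 0
0 --x--> 5
5 --x--> 2
2 --y--> 0
0 --x--> 5
5 --x--> 2
End in state 2, which is an accepting state.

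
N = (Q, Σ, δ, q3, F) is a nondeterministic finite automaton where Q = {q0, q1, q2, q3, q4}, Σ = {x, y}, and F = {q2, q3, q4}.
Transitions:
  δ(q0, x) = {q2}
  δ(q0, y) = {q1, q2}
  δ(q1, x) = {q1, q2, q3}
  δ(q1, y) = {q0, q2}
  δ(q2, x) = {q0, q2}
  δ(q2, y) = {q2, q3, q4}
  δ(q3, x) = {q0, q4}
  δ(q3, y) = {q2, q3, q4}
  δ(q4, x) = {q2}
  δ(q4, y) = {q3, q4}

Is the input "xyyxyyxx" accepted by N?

accepted

Start: {q3}
read x: {q0, q4}
read y: {q1, q2, q3, q4}
read y: {q0, q2, q3, q4}
read x: {q0, q2, q4}
read y: {q1, q2, q3, q4}
read y: {q0, q2, q3, q4}
read x: {q0, q2, q4}
read x: {q0, q2}
Reachable ∩ accepting = {q2} — nonempty.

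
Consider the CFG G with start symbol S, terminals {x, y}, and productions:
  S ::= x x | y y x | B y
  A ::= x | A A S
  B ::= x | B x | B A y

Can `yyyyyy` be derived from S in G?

no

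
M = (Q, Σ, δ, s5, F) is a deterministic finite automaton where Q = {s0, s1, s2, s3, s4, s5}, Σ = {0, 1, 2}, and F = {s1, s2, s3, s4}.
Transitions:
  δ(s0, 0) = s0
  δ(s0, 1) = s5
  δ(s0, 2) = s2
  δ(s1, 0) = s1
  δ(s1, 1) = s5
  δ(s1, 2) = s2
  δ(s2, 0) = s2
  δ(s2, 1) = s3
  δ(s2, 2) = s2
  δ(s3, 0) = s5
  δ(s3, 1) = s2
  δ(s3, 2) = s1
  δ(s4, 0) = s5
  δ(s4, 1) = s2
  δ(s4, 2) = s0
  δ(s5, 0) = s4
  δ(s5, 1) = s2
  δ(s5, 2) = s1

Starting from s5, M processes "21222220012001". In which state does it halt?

s5

s5 --2--> s1
s1 --1--> s5
s5 --2--> s1
s1 --2--> s2
s2 --2--> s2
s2 --2--> s2
s2 --2--> s2
s2 --0--> s2
s2 --0--> s2
s2 --1--> s3
s3 --2--> s1
s1 --0--> s1
s1 --0--> s1
s1 --1--> s5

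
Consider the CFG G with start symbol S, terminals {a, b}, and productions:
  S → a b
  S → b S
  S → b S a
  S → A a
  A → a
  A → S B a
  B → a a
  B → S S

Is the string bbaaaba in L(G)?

no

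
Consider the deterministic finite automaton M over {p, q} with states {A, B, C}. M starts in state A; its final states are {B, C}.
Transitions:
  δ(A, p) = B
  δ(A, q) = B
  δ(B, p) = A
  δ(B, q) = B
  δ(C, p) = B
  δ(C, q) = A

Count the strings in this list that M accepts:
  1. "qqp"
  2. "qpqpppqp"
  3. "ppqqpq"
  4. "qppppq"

2

"qqp": rejected
"qpqpppqp": rejected
"ppqqpq": accepted
"qppppq": accepted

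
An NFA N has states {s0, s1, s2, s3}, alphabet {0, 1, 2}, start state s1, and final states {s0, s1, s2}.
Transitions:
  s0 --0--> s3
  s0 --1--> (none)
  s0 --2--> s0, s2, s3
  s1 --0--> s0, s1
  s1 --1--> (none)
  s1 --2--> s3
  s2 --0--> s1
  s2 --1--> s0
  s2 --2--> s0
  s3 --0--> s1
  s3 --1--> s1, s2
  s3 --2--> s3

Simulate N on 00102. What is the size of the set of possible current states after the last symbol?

3

Start: {s1}
read 0: {s0, s1}
read 0: {s0, s1, s3}
read 1: {s1, s2}
read 0: {s0, s1}
read 2: {s0, s2, s3}
Final reachable set {s0, s2, s3} has 3 states.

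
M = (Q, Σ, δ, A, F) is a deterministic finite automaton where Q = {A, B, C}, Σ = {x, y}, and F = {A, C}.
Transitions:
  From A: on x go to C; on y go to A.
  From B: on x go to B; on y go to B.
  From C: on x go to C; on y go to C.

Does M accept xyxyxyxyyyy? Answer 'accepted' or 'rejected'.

A --x--> C
C --y--> C
C --x--> C
C --y--> C
C --x--> C
C --y--> C
C --x--> C
C --y--> C
C --y--> C
C --y--> C
C --y--> C
End in state C, which is an accepting state.

accepted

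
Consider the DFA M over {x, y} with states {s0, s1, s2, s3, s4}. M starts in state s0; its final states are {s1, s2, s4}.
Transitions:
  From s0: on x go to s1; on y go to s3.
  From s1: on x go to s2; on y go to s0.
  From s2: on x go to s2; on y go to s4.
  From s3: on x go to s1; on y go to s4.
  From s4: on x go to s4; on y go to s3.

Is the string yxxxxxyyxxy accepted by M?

accepted

s0 --y--> s3
s3 --x--> s1
s1 --x--> s2
s2 --x--> s2
s2 --x--> s2
s2 --x--> s2
s2 --y--> s4
s4 --y--> s3
s3 --x--> s1
s1 --x--> s2
s2 --y--> s4
End in state s4, which is an accepting state.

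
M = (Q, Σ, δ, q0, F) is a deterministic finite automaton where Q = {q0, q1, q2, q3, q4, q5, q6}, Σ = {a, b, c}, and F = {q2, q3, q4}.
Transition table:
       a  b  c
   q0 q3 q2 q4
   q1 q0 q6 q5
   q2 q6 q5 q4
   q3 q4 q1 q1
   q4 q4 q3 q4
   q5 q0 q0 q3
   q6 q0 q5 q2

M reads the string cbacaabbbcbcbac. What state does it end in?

q0 --c--> q4
q4 --b--> q3
q3 --a--> q4
q4 --c--> q4
q4 --a--> q4
q4 --a--> q4
q4 --b--> q3
q3 --b--> q1
q1 --b--> q6
q6 --c--> q2
q2 --b--> q5
q5 --c--> q3
q3 --b--> q1
q1 --a--> q0
q0 --c--> q4

q4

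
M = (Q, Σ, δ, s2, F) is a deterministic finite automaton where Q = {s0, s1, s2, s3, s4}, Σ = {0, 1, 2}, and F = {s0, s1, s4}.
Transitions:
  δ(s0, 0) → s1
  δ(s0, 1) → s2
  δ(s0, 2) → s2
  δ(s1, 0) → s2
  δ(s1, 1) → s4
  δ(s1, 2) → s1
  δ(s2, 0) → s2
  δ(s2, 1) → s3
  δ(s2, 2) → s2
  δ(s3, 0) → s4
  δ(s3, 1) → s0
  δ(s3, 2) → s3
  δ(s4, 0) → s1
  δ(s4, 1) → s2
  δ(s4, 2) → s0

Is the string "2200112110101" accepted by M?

s2 --2--> s2
s2 --2--> s2
s2 --0--> s2
s2 --0--> s2
s2 --1--> s3
s3 --1--> s0
s0 --2--> s2
s2 --1--> s3
s3 --1--> s0
s0 --0--> s1
s1 --1--> s4
s4 --0--> s1
s1 --1--> s4
End in state s4, which is an accepting state.

accepted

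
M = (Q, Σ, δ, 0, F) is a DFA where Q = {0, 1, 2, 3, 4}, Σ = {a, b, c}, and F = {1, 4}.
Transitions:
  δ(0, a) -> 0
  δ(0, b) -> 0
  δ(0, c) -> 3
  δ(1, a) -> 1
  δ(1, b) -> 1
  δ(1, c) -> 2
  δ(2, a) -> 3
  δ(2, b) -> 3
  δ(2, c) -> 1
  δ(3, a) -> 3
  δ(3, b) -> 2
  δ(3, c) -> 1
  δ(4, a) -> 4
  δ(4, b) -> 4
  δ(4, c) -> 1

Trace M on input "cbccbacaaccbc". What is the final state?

0 --c--> 3
3 --b--> 2
2 --c--> 1
1 --c--> 2
2 --b--> 3
3 --a--> 3
3 --c--> 1
1 --a--> 1
1 --a--> 1
1 --c--> 2
2 --c--> 1
1 --b--> 1
1 --c--> 2

2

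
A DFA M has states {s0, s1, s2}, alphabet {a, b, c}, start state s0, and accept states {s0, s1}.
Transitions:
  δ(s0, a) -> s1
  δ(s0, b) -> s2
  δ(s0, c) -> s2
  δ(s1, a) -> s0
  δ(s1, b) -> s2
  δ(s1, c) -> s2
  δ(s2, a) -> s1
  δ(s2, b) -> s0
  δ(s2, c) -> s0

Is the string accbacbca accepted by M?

s0 --a--> s1
s1 --c--> s2
s2 --c--> s0
s0 --b--> s2
s2 --a--> s1
s1 --c--> s2
s2 --b--> s0
s0 --c--> s2
s2 --a--> s1
End in state s1, which is an accepting state.

accepted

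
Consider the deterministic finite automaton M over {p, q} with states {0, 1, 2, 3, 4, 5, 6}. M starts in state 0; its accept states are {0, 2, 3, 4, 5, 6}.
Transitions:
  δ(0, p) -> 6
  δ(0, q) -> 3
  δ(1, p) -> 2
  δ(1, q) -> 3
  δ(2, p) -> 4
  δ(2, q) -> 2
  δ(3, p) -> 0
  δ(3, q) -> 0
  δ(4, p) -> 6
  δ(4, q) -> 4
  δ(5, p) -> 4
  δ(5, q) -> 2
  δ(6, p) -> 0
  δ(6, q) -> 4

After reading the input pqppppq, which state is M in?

0 --p--> 6
6 --q--> 4
4 --p--> 6
6 --p--> 0
0 --p--> 6
6 --p--> 0
0 --q--> 3

3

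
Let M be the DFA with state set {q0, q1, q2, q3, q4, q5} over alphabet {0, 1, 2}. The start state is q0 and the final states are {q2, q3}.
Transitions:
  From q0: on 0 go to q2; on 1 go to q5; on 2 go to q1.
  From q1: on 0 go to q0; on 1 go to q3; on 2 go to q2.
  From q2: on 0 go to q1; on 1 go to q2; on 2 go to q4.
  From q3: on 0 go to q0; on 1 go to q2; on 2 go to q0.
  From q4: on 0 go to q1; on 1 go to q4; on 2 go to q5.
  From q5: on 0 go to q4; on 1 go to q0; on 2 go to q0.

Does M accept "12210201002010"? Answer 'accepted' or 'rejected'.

q0 --1--> q5
q5 --2--> q0
q0 --2--> q1
q1 --1--> q3
q3 --0--> q0
q0 --2--> q1
q1 --0--> q0
q0 --1--> q5
q5 --0--> q4
q4 --0--> q1
q1 --2--> q2
q2 --0--> q1
q1 --1--> q3
q3 --0--> q0
End in state q0, which is not an accepting state.

rejected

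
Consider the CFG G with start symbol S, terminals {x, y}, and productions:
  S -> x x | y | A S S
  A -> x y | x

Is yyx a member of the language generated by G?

no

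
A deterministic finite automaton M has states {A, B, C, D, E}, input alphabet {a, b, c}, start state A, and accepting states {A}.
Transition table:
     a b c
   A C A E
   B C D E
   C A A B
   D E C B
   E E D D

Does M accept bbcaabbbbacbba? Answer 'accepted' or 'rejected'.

A --b--> A
A --b--> A
A --c--> E
E --a--> E
E --a--> E
E --b--> D
D --b--> C
C --b--> A
A --b--> A
A --a--> C
C --c--> B
B --b--> D
D --b--> C
C --a--> A
End in state A, which is an accepting state.

accepted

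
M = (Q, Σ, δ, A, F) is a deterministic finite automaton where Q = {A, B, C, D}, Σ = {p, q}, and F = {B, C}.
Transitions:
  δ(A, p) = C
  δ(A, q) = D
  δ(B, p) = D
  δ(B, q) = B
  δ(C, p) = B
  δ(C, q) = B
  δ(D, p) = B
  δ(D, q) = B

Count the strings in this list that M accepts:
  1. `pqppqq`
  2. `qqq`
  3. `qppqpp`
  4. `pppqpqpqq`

`pqppqq`: accepted
`qqq`: accepted
`qppqpp`: accepted
`pppqpqpqq`: accepted

4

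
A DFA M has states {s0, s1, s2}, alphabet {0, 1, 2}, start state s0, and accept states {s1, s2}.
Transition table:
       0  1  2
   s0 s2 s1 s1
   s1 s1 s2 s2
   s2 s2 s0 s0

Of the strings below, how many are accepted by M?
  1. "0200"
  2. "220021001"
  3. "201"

3

"0200": accepted
"220021001": accepted
"201": accepted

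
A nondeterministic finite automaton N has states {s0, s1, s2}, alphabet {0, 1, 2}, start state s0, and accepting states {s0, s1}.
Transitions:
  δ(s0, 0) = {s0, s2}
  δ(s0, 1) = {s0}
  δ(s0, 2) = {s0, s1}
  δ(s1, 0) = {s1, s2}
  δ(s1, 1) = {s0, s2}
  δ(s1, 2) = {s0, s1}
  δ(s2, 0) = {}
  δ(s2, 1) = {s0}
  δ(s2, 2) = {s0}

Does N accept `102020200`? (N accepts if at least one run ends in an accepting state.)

Start: {s0}
read 1: {s0}
read 0: {s0, s2}
read 2: {s0, s1}
read 0: {s0, s1, s2}
read 2: {s0, s1}
read 0: {s0, s1, s2}
read 2: {s0, s1}
read 0: {s0, s1, s2}
read 0: {s0, s1, s2}
Reachable ∩ accepting = {s0, s1} — nonempty.

accepted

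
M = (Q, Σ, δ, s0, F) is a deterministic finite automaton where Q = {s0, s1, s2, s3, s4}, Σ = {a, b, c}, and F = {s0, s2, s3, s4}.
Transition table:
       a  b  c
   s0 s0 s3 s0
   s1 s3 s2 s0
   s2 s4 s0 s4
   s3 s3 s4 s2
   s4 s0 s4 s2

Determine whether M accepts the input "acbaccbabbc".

accepted

s0 --a--> s0
s0 --c--> s0
s0 --b--> s3
s3 --a--> s3
s3 --c--> s2
s2 --c--> s4
s4 --b--> s4
s4 --a--> s0
s0 --b--> s3
s3 --b--> s4
s4 --c--> s2
End in state s2, which is an accepting state.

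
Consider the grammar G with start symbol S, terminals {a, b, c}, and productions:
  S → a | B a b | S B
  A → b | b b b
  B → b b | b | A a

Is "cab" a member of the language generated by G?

no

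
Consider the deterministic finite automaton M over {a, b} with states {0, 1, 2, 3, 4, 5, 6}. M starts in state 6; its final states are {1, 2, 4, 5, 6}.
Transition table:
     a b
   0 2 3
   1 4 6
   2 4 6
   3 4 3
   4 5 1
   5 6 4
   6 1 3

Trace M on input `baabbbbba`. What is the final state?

4

6 --b--> 3
3 --a--> 4
4 --a--> 5
5 --b--> 4
4 --b--> 1
1 --b--> 6
6 --b--> 3
3 --b--> 3
3 --a--> 4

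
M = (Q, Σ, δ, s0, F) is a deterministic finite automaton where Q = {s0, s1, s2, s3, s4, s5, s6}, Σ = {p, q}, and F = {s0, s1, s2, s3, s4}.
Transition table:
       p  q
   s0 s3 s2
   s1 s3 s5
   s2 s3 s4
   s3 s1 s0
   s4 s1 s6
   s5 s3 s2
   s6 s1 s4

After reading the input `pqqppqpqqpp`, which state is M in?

s0 --p--> s3
s3 --q--> s0
s0 --q--> s2
s2 --p--> s3
s3 --p--> s1
s1 --q--> s5
s5 --p--> s3
s3 --q--> s0
s0 --q--> s2
s2 --p--> s3
s3 --p--> s1

s1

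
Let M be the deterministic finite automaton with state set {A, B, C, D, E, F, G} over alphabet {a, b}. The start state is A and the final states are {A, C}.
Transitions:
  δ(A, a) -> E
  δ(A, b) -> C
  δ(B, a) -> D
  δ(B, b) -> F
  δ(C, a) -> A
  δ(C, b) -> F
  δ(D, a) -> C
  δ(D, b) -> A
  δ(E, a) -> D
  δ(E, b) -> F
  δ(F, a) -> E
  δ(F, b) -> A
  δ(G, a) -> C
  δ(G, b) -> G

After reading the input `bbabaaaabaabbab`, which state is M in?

A --b--> C
C --b--> F
F --a--> E
E --b--> F
F --a--> E
E --a--> D
D --a--> C
C --a--> A
A --b--> C
C --a--> A
A --a--> E
E --b--> F
F --b--> A
A --a--> E
E --b--> F

F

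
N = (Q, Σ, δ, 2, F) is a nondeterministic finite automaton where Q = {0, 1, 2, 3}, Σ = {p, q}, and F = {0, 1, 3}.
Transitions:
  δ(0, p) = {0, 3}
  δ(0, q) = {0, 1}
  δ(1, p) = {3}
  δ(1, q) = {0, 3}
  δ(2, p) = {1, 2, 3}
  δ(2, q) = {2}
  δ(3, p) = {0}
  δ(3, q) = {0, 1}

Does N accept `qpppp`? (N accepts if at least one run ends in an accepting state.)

accepted

Start: {2}
read q: {2}
read p: {1, 2, 3}
read p: {0, 1, 2, 3}
read p: {0, 1, 2, 3}
read p: {0, 1, 2, 3}
Reachable ∩ accepting = {0, 1, 3} — nonempty.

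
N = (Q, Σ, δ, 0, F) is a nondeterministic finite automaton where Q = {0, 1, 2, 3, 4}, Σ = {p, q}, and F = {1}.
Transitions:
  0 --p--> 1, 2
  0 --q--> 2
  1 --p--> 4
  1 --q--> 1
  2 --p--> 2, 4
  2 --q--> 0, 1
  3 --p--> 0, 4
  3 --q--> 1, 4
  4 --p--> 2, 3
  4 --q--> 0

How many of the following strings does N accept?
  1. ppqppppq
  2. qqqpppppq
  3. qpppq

ppqppppq: accepted
qqqpppppq: accepted
qpppq: accepted

3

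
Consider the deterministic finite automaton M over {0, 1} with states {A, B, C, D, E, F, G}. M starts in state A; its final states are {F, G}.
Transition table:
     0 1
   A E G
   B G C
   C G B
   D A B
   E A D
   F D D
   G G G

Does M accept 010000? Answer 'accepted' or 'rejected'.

rejected

A --0--> E
E --1--> D
D --0--> A
A --0--> E
E --0--> A
A --0--> E
End in state E, which is not an accepting state.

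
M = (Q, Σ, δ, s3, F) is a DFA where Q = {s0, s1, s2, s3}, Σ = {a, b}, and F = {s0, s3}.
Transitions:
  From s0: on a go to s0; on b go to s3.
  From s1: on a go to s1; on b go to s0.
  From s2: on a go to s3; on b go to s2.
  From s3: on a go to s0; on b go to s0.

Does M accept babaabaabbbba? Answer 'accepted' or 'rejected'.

s3 --b--> s0
s0 --a--> s0
s0 --b--> s3
s3 --a--> s0
s0 --a--> s0
s0 --b--> s3
s3 --a--> s0
s0 --a--> s0
s0 --b--> s3
s3 --b--> s0
s0 --b--> s3
s3 --b--> s0
s0 --a--> s0
End in state s0, which is an accepting state.

accepted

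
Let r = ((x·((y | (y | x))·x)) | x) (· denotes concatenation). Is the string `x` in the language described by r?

The right alternative x matches x.

yes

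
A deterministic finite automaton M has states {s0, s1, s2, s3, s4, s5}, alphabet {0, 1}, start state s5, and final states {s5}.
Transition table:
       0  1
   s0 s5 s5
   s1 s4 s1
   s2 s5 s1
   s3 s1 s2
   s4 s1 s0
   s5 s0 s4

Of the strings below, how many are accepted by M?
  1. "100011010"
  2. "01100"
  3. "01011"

1

"100011010": accepted
"01100": rejected
"01011": rejected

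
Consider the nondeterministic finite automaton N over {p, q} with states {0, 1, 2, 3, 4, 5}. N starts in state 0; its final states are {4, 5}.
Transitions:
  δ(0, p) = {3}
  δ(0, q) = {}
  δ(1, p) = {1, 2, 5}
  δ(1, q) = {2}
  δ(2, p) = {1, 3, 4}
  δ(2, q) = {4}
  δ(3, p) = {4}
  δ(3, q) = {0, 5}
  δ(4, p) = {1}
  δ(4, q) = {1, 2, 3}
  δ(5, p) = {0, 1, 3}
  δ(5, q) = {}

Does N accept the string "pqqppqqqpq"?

rejected

Start: {0}
read p: {3}
read q: {0, 5}
read q: {}
The reachable set is empty and stays empty for the remaining 7 symbols.
Reachable ∩ accepting = {} — empty.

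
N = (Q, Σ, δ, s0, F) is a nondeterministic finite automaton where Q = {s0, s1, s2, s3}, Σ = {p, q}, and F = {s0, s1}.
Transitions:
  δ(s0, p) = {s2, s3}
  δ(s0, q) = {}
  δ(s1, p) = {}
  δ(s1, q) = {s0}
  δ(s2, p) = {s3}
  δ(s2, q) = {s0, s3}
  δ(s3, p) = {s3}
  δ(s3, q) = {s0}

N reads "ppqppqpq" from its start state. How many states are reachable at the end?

2

Start: {s0}
read p: {s2, s3}
read p: {s3}
read q: {s0}
read p: {s2, s3}
read p: {s3}
read q: {s0}
read p: {s2, s3}
read q: {s0, s3}
Final reachable set {s0, s3} has 2 states.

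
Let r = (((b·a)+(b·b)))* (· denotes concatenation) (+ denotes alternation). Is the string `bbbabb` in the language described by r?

Split into 3 pieces bb · ba · bb; each matches ((b·a)+(b·b)).

yes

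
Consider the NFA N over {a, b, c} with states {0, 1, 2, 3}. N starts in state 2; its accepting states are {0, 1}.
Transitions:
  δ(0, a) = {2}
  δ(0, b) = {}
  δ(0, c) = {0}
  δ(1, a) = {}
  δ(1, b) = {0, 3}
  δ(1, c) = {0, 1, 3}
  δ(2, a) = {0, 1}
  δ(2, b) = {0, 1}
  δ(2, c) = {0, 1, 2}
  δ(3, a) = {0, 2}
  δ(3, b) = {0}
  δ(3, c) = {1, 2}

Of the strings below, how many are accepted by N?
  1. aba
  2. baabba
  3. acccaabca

aba: accepted
baabba: rejected
acccaabca: accepted

2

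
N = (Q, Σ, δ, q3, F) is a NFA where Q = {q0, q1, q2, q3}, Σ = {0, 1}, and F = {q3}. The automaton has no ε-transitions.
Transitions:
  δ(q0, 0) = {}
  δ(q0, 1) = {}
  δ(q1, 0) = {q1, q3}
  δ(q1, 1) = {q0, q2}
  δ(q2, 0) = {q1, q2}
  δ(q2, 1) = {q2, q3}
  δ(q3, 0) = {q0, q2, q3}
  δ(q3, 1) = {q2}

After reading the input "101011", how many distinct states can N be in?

Start: {q3}
read 1: {q2}
read 0: {q1, q2}
read 1: {q0, q2, q3}
read 0: {q0, q1, q2, q3}
read 1: {q0, q2, q3}
read 1: {q2, q3}
Final reachable set {q2, q3} has 2 states.

2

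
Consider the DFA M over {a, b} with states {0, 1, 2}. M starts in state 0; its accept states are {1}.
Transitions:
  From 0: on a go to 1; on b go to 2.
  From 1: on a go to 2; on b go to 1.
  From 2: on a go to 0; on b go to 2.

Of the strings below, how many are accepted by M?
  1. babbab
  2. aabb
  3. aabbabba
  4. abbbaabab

babbab: rejected
aabb: rejected
aabbabba: rejected
abbbaabab: rejected

0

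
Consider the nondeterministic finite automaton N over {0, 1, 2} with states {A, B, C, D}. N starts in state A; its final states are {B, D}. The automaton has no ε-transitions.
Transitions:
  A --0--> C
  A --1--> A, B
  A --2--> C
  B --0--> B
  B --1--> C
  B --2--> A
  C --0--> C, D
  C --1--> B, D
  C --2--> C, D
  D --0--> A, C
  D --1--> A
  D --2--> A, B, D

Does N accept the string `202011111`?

Start: {A}
read 2: {C}
read 0: {C, D}
read 2: {A, B, C, D}
read 0: {A, B, C, D}
read 1: {A, B, C, D}
read 1: {A, B, C, D}
read 1: {A, B, C, D}
read 1: {A, B, C, D}
read 1: {A, B, C, D}
Reachable ∩ accepting = {B, D} — nonempty.

accepted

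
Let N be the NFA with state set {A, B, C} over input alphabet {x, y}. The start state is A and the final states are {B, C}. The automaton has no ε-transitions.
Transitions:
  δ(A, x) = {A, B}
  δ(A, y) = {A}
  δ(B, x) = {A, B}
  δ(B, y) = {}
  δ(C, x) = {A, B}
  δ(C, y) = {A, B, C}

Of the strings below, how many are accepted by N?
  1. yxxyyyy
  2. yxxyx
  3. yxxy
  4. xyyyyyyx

2

yxxyyyy: rejected
yxxyx: accepted
yxxy: rejected
xyyyyyyx: accepted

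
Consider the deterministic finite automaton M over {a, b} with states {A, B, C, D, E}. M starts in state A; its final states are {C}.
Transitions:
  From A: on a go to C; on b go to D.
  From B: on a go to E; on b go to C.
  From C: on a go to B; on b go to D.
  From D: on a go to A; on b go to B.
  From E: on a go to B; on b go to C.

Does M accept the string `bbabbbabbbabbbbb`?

A --b--> D
D --b--> B
B --a--> E
E --b--> C
C --b--> D
D --b--> B
B --a--> E
E --b--> C
C --b--> D
D --b--> B
B --a--> E
E --b--> C
C --b--> D
D --b--> B
B --b--> C
C --b--> D
End in state D, which is not an accepting state.

rejected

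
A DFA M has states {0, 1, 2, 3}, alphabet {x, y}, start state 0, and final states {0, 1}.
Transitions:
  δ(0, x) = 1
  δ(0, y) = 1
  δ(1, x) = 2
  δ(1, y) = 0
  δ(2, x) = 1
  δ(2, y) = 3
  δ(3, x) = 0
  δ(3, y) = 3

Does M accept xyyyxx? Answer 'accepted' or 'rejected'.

rejected

0 --x--> 1
1 --y--> 0
0 --y--> 1
1 --y--> 0
0 --x--> 1
1 --x--> 2
End in state 2, which is not an accepting state.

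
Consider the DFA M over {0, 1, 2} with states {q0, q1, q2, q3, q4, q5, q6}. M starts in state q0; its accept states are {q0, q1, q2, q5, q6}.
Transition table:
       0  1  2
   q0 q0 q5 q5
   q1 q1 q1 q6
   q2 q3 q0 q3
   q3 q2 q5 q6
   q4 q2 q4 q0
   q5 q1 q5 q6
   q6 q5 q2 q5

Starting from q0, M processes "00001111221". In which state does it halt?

q5

q0 --0--> q0
q0 --0--> q0
q0 --0--> q0
q0 --0--> q0
q0 --1--> q5
q5 --1--> q5
q5 --1--> q5
q5 --1--> q5
q5 --2--> q6
q6 --2--> q5
q5 --1--> q5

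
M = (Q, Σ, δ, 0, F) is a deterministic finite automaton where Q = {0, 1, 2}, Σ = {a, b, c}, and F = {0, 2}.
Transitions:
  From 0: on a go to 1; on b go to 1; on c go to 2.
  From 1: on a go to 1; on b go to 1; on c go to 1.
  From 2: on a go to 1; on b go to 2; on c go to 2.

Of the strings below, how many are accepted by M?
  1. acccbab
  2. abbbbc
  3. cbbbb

acccbab: rejected
abbbbc: rejected
cbbbb: accepted

1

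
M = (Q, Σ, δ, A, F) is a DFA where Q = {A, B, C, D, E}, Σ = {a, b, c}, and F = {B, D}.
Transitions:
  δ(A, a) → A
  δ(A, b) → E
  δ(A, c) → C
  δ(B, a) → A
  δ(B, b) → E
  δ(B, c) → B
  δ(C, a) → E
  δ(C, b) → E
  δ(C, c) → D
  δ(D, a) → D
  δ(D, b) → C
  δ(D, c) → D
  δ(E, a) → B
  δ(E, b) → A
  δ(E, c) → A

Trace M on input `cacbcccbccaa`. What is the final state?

D

A --c--> C
C --a--> E
E --c--> A
A --b--> E
E --c--> A
A --c--> C
C --c--> D
D --b--> C
C --c--> D
D --c--> D
D --a--> D
D --a--> D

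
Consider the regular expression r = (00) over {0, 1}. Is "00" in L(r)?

yes

Split as 0·0: 0 matches 0 and 0 matches 0.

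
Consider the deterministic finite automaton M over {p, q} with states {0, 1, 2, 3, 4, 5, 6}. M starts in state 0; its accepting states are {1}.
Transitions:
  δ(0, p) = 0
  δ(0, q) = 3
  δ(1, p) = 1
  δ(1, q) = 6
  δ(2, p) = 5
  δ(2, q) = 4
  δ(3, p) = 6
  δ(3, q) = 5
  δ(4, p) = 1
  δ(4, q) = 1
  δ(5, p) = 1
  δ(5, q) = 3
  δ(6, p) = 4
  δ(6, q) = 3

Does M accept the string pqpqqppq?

0 --p--> 0
0 --q--> 3
3 --p--> 6
6 --q--> 3
3 --q--> 5
5 --p--> 1
1 --p--> 1
1 --q--> 6
End in state 6, which is not an accepting state.

rejected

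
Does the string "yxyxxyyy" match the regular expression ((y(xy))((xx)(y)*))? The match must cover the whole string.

yes

Split as yxy·xxyyy: (y(xy)) matches yxy and ((xx)(y)*) matches xxyyy.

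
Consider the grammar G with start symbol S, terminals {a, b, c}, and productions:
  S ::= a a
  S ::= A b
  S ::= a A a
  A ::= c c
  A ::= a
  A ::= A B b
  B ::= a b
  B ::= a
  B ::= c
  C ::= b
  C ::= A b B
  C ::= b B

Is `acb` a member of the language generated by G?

no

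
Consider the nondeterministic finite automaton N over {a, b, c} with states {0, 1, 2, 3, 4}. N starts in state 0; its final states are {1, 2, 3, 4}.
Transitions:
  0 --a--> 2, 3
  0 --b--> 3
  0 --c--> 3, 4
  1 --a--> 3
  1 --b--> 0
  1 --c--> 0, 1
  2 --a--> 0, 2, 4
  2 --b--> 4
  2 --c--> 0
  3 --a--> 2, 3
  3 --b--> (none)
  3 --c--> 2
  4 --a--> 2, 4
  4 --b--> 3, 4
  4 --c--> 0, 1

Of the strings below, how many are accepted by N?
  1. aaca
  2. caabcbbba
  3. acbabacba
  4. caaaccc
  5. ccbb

aaca: accepted
caabcbbba: accepted
acbabacba: accepted
caaaccc: accepted
ccbb: accepted

5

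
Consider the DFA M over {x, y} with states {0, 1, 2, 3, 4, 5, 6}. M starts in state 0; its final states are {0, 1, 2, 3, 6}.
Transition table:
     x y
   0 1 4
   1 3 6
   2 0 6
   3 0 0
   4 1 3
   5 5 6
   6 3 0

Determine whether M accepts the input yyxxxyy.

rejected

0 --y--> 4
4 --y--> 3
3 --x--> 0
0 --x--> 1
1 --x--> 3
3 --y--> 0
0 --y--> 4
End in state 4, which is not an accepting state.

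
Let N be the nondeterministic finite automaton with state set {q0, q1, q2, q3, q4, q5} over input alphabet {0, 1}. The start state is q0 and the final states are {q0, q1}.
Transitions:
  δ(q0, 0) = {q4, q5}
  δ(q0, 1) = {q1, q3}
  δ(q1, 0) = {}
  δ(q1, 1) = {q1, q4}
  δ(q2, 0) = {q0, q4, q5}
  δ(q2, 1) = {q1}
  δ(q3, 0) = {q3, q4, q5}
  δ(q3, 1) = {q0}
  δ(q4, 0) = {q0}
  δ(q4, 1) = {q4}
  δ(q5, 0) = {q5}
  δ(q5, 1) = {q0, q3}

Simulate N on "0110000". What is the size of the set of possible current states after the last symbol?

Start: {q0}
read 0: {q4, q5}
read 1: {q0, q3, q4}
read 1: {q0, q1, q3, q4}
read 0: {q0, q3, q4, q5}
read 0: {q0, q3, q4, q5}
read 0: {q0, q3, q4, q5}
read 0: {q0, q3, q4, q5}
Final reachable set {q0, q3, q4, q5} has 4 states.

4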